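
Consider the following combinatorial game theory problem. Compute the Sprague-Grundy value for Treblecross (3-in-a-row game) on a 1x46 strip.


Treblecross: place X on empty cells; 3-in-a-row wins.
Playing within two cells of an existing X lets the opponent win at once, so sensible play treats the cells i-2..i+2 around each X as dead. The player left with no safe cell loses, so this is a normal-play take-away game on strips of safe cells.
Placing X at cell i (0-indexed) of a strip of k safe cells leaves independent strips of sizes max(0, i-2) and max(0, k-i-3). Hence G(k) = mex{ G(max(0,i-2)) XOR G(max(0,k-i-3)) : 0 <= i < k }, with G(0) = 0.
G(1): splits (0,0):0^0=0 -> mex({0}) = 1
G(2): splits (0,0):0^0=0 -> mex({0}) = 1
G(3): splits (0,0):0^0=0 -> mex({0}) = 1
G(4): splits (0,1):0^1=1 (0,0):0^0=0 -> mex({0, 1}) = 2
G(5): splits (0,2):0^1=1 (0,1):0^1=1 (0,0):0^0=0 -> mex({0, 1}) = 2
G(6) = mex({1}) = 0
G(7) = mex({0, 1, 2}) = 3
G(8) = mex({0, 1, 2}) = 3
G(9) = mex({0, 2}) = 1
G(10) = mex({0, 2, 3}) = 1
G(11) = mex({0, 3}) = 1
G(12) = mex({1, 3}) = 0
G(13) = mex({0, 1, 2, 3}) = 4
G(14) = mex({0, 1, 2}) = 3
G(15) = mex({0, 1, 2}) = 3
G(16) = mex({0, 1, 2, 4}) = 3
G(17) = mex({0, 1, 3, 4}) = 2
G(18) = mex({0, 1, 3, 4}) = 2
G(19) = mex({0, 1, 3, 5}) = 2
G(20) = mex({0, 1, 2, 3, 5}) = 4
G(21) = mex({0, 1, 2, 3, 5}) = 4
G(22) = mex({1, 2, 6}) = 0
G(23) = mex({0, 1, 2, 3, 4, 6}) = 5
G(24) = mex({0, 1, 2, 3, 4}) = 5
G(25) = mex({0, 1, 3, 4, 7}) = 2
G(26) = mex({0, 1, 3, 4, 5, 7}) = 2
G(27) = mex({0, 1, 3, 5}) = 2
G(28) = mex({0, 1, 2, 5}) = 3
G(29) = mex({0, 1, 2, 4, 5, 6}) = 3
G(30) = mex({1, 2, 4, 6}) = 0
G(31) = mex({0, 1, 2, 3, 4, 6}) = 5
G(32) = mex({1, 2, 3, 4, 7}) = 0
G(33) = mex({0, 3, 7}) = 1
G(34) = mex({0, 2, 3, 5, 7}) = 1
G(35) = mex({0, 2, 3, 5, 6}) = 1
G(36) = mex({0, 1, 2, 5, 6}) = 3
G(37) = mex({0, 1, 2, 4, 5, 6}) = 3
G(38) = mex({0, 1, 2, 4}) = 3
G(39) = mex({0, 1, 2, 3, 4, 7}) = 5
G(40) = mex({0, 1, 2, 3, 4, 5, 7}) = 6
G(41) = mex({0, 1, 2, 3, 5, 7}) = 4
G(42) = mex({0, 1, 2, 3, 5, 6, 7}) = 4
G(43) = mex({0, 2, 3, 5, 6}) = 1
G(44) = mex({1, 2, 3, 4, 5, 6}) = 0
G(45) = mex({0, 1, 2, 3, 4, 6, 7}) = 5
G(46) = mex({0, 1, 2, 3, 4, 7}) = 5
Therefore G(46) = 5.

5


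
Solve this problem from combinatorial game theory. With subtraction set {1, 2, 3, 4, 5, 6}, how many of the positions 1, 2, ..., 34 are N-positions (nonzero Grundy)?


Subtraction set S = {1, 2, 3, 4, 5, 6}, so G(n) = n mod 7.
G(n) = 0 when n is a multiple of 7.
Multiples of 7 in [1, 34]: 4
N-positions (nonzero Grundy) = 34 - 4 = 30

30


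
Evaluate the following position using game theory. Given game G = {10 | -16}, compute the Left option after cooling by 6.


Original game: {10 | -16} (a switch {a | b} with a > b).
Cooling by t (for t below the temperature (a - b)/2 = 13) taxes each move by t: {a | b} cooled by t is {a - t | b + t}.
Cooling amount: t = 6
Cooled Left option: 10 - 6 = 4
Cooled Right option: -16 + 6 = -10
Cooled game: {4 | -10}
Left option = 4

4


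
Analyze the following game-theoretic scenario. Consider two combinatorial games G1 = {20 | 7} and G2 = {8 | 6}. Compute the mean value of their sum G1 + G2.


G1 = {20 | 7}, G2 = {8 | 6}
Each is a switch {a | b} with numbers a > b; its mean value is (a + b)/2, and mean value is additive over game sums: m(G1 + G2) = m(G1) + m(G2).
Mean of G1 = (20 + (7))/2 = 27/2 = 27/2
Mean of G2 = (8 + (6))/2 = 14/2 = 7
Mean of G1 + G2 = 27/2 + 7 = 41/2

41/2


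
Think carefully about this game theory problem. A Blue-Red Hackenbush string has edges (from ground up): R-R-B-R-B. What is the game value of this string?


Edges (from ground): R-R-B-R-B
By Berlekamp's sign-expansion rule, a Blue-Red Hackenbush stalk has the value of the surreal number whose sign sequence is the edge sequence with B -> + and R -> -.
Sign sequence: --+-+
Trace the sign expansion in the surreal number tree, starting from 0:
Edge 1: R (sign -) -> bounds (-inf, 0), value = -1
Edge 2: R (sign -) -> bounds (-inf, -1), value = -2
Edge 3: B (sign +) -> bounds (-2, -1), value = -3/2
Edge 4: R (sign -) -> bounds (-2, -3/2), value = -7/4
Edge 5: B (sign +) -> bounds (-7/4, -3/2), value = -13/8
Game value = -13/8

-13/8


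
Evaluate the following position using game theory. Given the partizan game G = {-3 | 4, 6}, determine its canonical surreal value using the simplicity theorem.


Left options: {-3}, max = -3
Right options: {4, 6}, min = 4
All options are numbers and max(Left) < min(Right), so by the simplicity theorem the value is the simplest (earliest-born) number strictly between -3 and 4.
Integers -2 through 3 all lie strictly between -3 and 4.
Among integers, the simplest (lowest birthday = smallest |n|; 0 is born on day 0, +-n on day n) is 0.
No non-integer in the interval can be simpler: if x is a non-integer in the interval, then floor(x) or ceil(x) also lies in the interval (the interval contains an integer), and both are proper prefixes of x's sign expansion, i.e. born earlier. So the game value is 0.
Game value = 0

0


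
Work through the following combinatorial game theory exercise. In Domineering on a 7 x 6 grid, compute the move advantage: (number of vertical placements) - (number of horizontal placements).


Board is 7 x 6 (rows x cols).
Left (vertical) placements: (rows-1) * cols = 6 * 6 = 36
Right (horizontal) placements: rows * (cols-1) = 7 * 5 = 35
Advantage = Left - Right = 36 - 35 = 1

1


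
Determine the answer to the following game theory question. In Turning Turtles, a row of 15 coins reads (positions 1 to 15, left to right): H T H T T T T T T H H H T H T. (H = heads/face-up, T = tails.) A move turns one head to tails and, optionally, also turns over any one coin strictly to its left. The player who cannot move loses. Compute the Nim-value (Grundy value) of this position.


Coins: H T H T T T T T T H H H T H T
Key fact: a single head at position k behaves exactly like a Nim heap of size k (turning it to T and optionally flipping a coin at j < k corresponds to moving the heap from k to j, or to 0), and heads combine as a disjunctive sum (two heads at the same place would cancel, matching j XOR j = 0). So the Nim-value is the XOR of the 1-indexed positions of the heads.
Face-up positions (1-indexed): [1, 3, 10, 11, 12, 14]
XOR 0 with 1: 0 XOR 1 = 1
XOR 1 with 3: 1 XOR 3 = 2
XOR 2 with 10: 2 XOR 10 = 8
XOR 8 with 11: 8 XOR 11 = 3
XOR 3 with 12: 3 XOR 12 = 15
XOR 15 with 14: 15 XOR 14 = 1
Nim-value = 1

1


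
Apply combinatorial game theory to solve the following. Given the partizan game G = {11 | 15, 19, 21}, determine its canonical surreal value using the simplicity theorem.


Left options: {11}, max = 11
Right options: {15, 19, 21}, min = 15
All options are numbers and max(Left) < min(Right), so by the simplicity theorem the value is the simplest (earliest-born) number strictly between 11 and 15.
Integers 12 through 14 all lie strictly between 11 and 15.
Among integers, the simplest (lowest birthday = smallest |n|; 0 is born on day 0, +-n on day n) is 12.
No non-integer in the interval can be simpler: if x is a non-integer in the interval, then floor(x) or ceil(x) also lies in the interval (the interval contains an integer), and both are proper prefixes of x's sign expansion, i.e. born earlier. So the game value is 12.
Game value = 12

12


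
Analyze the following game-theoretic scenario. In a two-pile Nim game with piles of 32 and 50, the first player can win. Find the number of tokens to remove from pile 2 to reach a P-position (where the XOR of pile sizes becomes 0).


Piles: 32 and 50
Current XOR: 32 XOR 50 = 18 (non-zero, so this is an N-position).
To make the XOR zero, we need to find a move that balances the piles.
For pile 2 (size 50): target = 50 XOR 18 = 32
We reduce pile 2 from 50 to 32.
Tokens removed: 50 - 32 = 18
Verification: 32 XOR 32 = 0

18


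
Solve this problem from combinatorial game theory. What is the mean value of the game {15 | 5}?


Game = {15 | 5}, a switch {a | b} with numbers a > b.
Its thermograph has left wall a - t and right wall b + t, which meet at t = (a - b)/2, where both equal (a + b)/2. So the mast (mean value) is at (a + b)/2.
Mean = (15 + (5))/2 = 20/2 = 10

10


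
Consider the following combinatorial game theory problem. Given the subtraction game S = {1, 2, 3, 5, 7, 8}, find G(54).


The subtraction set is S = {1, 2, 3, 5, 7, 8}.
G(k) = mex{ G(k - s) : s in S, s <= k }. We compute iteratively: G(0) = 0.
G(1) = mex({0}) = 1
G(2) = mex({0, 1}) = 2
G(3) = mex({0, 1, 2}) = 3
G(4) = mex({1, 2, 3}) = 0
G(5) = mex({0, 2, 3}) = 1
G(6) = mex({0, 1, 3}) = 2
G(7) = mex({0, 1, 2}) = 3
G(8) = mex({0, 1, 2, 3}) = 4
G(9) = mex({0, 1, 2, 3, 4}) = 5
G(10) = mex({1, 2, 3, 4, 5}) = 0
G(11) = mex({0, 2, 3, 4, 5}) = 1
G(12) = mex({0, 1, 3, 5}) = 2
G(13) = mex({0, 1, 2, 4}) = 3
G(14) = mex({1, 2, 3, 5}) = 0
G(15) = mex({0, 2, 3, 4}) = 1
G(16) = mex({0, 1, 3, 4, 5}) = 2
G(17) = mex({0, 1, 2, 5}) = 3
Observe that G(10)..G(17) = 0, 1, 2, 3, 0, 1, 2, 3 repeats G(0)..G(7) = 0, 1, 2, 3, 0, 1, 2, 3.
For k >= max(S) = 8, G(k) is determined by the previous 8 values G(k-8)..G(k-1); a window of 8 consecutive values has recurred shifted by 10, so by induction G(k + 10) = G(k) for all k >= 0: the sequence is periodic from the start with period 10.
One period: G(0..9) = 0, 1, 2, 3, 0, 1, 2, 3, 4, 5.
54 mod 10 = 4, so G(54) = G(4) = 0.

0


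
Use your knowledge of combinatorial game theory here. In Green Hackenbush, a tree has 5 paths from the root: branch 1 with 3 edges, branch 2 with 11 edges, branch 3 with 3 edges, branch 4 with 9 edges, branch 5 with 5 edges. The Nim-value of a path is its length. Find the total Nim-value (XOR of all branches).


The tree has 5 branches from the ground vertex.
In Green Hackenbush, the Nim-value of a simple path of length k is k.
Branch 1: length 3, Nim-value = 3
Branch 2: length 11, Nim-value = 11
Branch 3: length 3, Nim-value = 3
Branch 4: length 9, Nim-value = 9
Branch 5: length 5, Nim-value = 5
Total Nim-value = XOR of all branch values:
0 XOR 3 = 3
3 XOR 11 = 8
8 XOR 3 = 11
11 XOR 9 = 2
2 XOR 5 = 7
Nim-value of the tree = 7

7


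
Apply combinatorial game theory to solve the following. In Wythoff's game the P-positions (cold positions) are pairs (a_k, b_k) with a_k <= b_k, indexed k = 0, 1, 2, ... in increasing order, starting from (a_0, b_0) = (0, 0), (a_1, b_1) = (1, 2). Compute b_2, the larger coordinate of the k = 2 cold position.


By Wythoff's theorem, a_k = floor(k * phi) and b_k = floor(k * phi^2) = a_k + k, where phi = (1 + sqrt(5))/2 is the golden ratio.
phi = (1 + sqrt(5))/2 = 1.618034
phi^2 = phi + 1 = 2.618034
k = 2
k * phi^2 = 2 * 2.618034 = 5.236068
b_2 = floor(k * phi^2) = 5 (check: a_2 + k = 3 + 2 = 5)

5


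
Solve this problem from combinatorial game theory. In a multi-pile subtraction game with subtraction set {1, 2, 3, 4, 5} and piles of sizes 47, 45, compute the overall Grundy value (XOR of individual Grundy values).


Subtraction set: {1, 2, 3, 4, 5}
For this subtraction set, G(n) = n mod 6 (period = max + 1 = 6).
Pile 1 (size 47): G(47) = 47 mod 6 = 5
Pile 2 (size 45): G(45) = 45 mod 6 = 3
Total Grundy value = XOR of all: 5 XOR 3 = 6

6


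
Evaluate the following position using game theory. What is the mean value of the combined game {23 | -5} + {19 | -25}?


G1 = {23 | -5}, G2 = {19 | -25}
Each is a switch {a | b} with numbers a > b; its mean value is (a + b)/2, and mean value is additive over game sums: m(G1 + G2) = m(G1) + m(G2).
Mean of G1 = (23 + (-5))/2 = 18/2 = 9
Mean of G2 = (19 + (-25))/2 = -6/2 = -3
Mean of G1 + G2 = 9 + -3 = 6

6


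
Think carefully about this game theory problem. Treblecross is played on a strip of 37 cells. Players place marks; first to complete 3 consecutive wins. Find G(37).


Treblecross: place X on empty cells; 3-in-a-row wins.
Playing within two cells of an existing X lets the opponent win at once, so sensible play treats the cells i-2..i+2 around each X as dead. The player left with no safe cell loses, so this is a normal-play take-away game on strips of safe cells.
Placing X at cell i (0-indexed) of a strip of k safe cells leaves independent strips of sizes max(0, i-2) and max(0, k-i-3). Hence G(k) = mex{ G(max(0,i-2)) XOR G(max(0,k-i-3)) : 0 <= i < k }, with G(0) = 0.
G(1): splits (0,0):0^0=0 -> mex({0}) = 1
G(2): splits (0,0):0^0=0 -> mex({0}) = 1
G(3): splits (0,0):0^0=0 -> mex({0}) = 1
G(4): splits (0,1):0^1=1 (0,0):0^0=0 -> mex({0, 1}) = 2
G(5): splits (0,2):0^1=1 (0,1):0^1=1 (0,0):0^0=0 -> mex({0, 1}) = 2
G(6) = mex({1}) = 0
G(7) = mex({0, 1, 2}) = 3
G(8) = mex({0, 1, 2}) = 3
G(9) = mex({0, 2}) = 1
G(10) = mex({0, 2, 3}) = 1
G(11) = mex({0, 3}) = 1
G(12) = mex({1, 3}) = 0
G(13) = mex({0, 1, 2, 3}) = 4
G(14) = mex({0, 1, 2}) = 3
G(15) = mex({0, 1, 2}) = 3
G(16) = mex({0, 1, 2, 4}) = 3
G(17) = mex({0, 1, 3, 4}) = 2
G(18) = mex({0, 1, 3, 4}) = 2
G(19) = mex({0, 1, 3, 5}) = 2
G(20) = mex({0, 1, 2, 3, 5}) = 4
G(21) = mex({0, 1, 2, 3, 5}) = 4
G(22) = mex({1, 2, 6}) = 0
G(23) = mex({0, 1, 2, 3, 4, 6}) = 5
G(24) = mex({0, 1, 2, 3, 4}) = 5
G(25) = mex({0, 1, 3, 4, 7}) = 2
G(26) = mex({0, 1, 3, 4, 5, 7}) = 2
G(27) = mex({0, 1, 3, 5}) = 2
G(28) = mex({0, 1, 2, 5}) = 3
G(29) = mex({0, 1, 2, 4, 5, 6}) = 3
G(30) = mex({1, 2, 4, 6}) = 0
G(31) = mex({0, 1, 2, 3, 4, 6}) = 5
G(32) = mex({1, 2, 3, 4, 7}) = 0
G(33) = mex({0, 3, 7}) = 1
G(34) = mex({0, 2, 3, 5, 7}) = 1
G(35) = mex({0, 2, 3, 5, 6}) = 1
G(36) = mex({0, 1, 2, 5, 6}) = 3
G(37) = mex({0, 1, 2, 4, 5, 6}) = 3
Therefore G(37) = 3.

3


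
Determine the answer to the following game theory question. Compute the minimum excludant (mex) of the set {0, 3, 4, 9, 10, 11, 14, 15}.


Set = {0, 3, 4, 9, 10, 11, 14, 15}
0 is in the set.
1 is NOT in the set. This is the mex.
mex = 1

1


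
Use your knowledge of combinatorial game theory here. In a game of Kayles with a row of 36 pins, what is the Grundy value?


Kayles: a move removes 1 or 2 adjacent pins from a contiguous row.
Removing pins from a row of k leaves two independent rows (a, b) with a + b = k - 1 (one pin) or a + b = k - 2 (two pins); an end removal gives a = 0.
By Sprague-Grundy, G(k) = mex{ G(a) XOR G(b) } over all these splits. G(0) = 0.
G(1): splits (0,0):0^0=0 -> mex({0}) = 1
G(2): splits (0,1):0^1=1 (0,0):0^0=0 -> mex({0, 1}) = 2
G(3): splits (0,2):0^2=2 (1,1):1^1=0 (0,1):0^1=1 -> mex({0, 1, 2}) = 3
G(4): splits (0,3):0^3=3 (1,2):1^2=3 (0,2):0^2=2 (1,1):1^1=0 -> mex({0, 2, 3}) = 1
G(5): splits (0,4):0^1=1 (1,3):1^3=2 (2,2):2^2=0 (0,3):0^3=3 (1,2):1^2=3 -> mex({0, 1, 2, 3}) = 4
G(6) = mex({0, 1, 2, 4}) = 3
G(7) = mex({0, 1, 3, 4, 5}) = 2
G(8) = mex({0, 2, 3, 5, 6}) = 1
G(9) = mex({0, 1, 2, 3, 6, 7}) = 4
G(10) = mex({0, 1, 3, 4, 5, 7}) = 2
G(11) = mex({0, 1, 2, 3, 4, 5}) = 6
G(12) = mex({0, 1, 2, 3, 5, 6, 7}) = 4
G(13) = mex({0, 2, 3, 4, 6, 7}) = 1
G(14) = mex({0, 1, 4, 5, 6, 7}) = 2
G(15) = mex({0, 1, 2, 3, 4, 5, 6}) = 7
G(16) = mex({0, 2, 3, 5, 6, 7}) = 1
G(17) = mex({0, 1, 2, 3, 5, 6, 7}) = 4
G(18) = mex({0, 1, 2, 4, 5, 6}) = 3
G(19) = mex({0, 1, 3, 4, 5, 7}) = 2
G(20) = mex({0, 2, 3, 4, 5, 6, 7}) = 1
G(21) = mex({0, 1, 2, 3, 5, 6, 7}) = 4
G(22) = mex({0, 1, 2, 3, 4, 5, 7}) = 6
G(23) = mex({0, 1, 2, 3, 4, 5, 6}) = 7
G(24) = mex({0, 1, 2, 3, 5, 6, 7}) = 4
G(25) = mex({0, 2, 3, 4, 6, 7}) = 1
G(26) = mex({0, 1, 3, 4, 5, 6, 7}) = 2
G(27) = mex({0, 1, 2, 3, 4, 5, 6, 7}) = 8
G(28) = mex({0, 1, 2, 3, 4, 6, 7, 8}) = 5
G(29) = mex({0, 1, 2, 3, 5, 6, 7, 8, 9}) = 4
G(30) = mex({0, 1, 2, 3, 4, 5, 6, 9, 10}) = 7
G(31) = mex({0, 1, 3, 4, 5, 7, 10, 11}) = 2
G(32) = mex({0, 2, 3, 4, 5, 6, 7, 9, 11}) = 1
G(33) = mex({0, 1, 2, 3, 4, 5, 6, 7, 9, 12}) = 8
G(34) = mex({0, 1, 2, 3, 4, 5, 7, 8, 11, 12}) = 6
G(35) = mex({0, 1, 2, 3, 4, 5, 6, 8, 9, 10, 11}) = 7
G(36) = mex({0, 1, 2, 3, 5, 6, 7, 9, 10}) = 4
Therefore G(36) = 4.

4


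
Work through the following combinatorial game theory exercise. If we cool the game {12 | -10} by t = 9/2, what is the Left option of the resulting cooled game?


Original game: {12 | -10} (a switch {a | b} with a > b).
Cooling by t (for t below the temperature (a - b)/2 = 11) taxes each move by t: {a | b} cooled by t is {a - t | b + t}.
Cooling amount: t = 9/2
Cooled Left option: 12 - 9/2 = 15/2
Cooled Right option: -10 + 9/2 = -11/2
Cooled game: {15/2 | -11/2}
Left option = 15/2

15/2


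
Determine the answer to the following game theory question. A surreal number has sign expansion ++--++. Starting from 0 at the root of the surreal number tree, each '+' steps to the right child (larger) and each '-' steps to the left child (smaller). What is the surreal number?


Sign expansion: ++--++
Rule: track bounds (lo, hi), initially (-inf, +inf). On '+', the current value becomes lo and we move to the simplest number in (value, hi): value + 1 if hi = +inf, otherwise the midpoint (value + hi)/2. On '-', the current value becomes hi and we move to value - 1 if lo = -inf, otherwise the midpoint (lo + value)/2.
Start at 0.
Step 1: sign = +, move right. Bounds: (0, +inf). Value = 1
Step 2: sign = +, move right. Bounds: (1, +inf). Value = 2
Step 3: sign = -, move left. Bounds: (1, 2). Value = 3/2
Step 4: sign = -, move left. Bounds: (1, 3/2). Value = 5/4
Step 5: sign = +, move right. Bounds: (5/4, 3/2). Value = 11/8
Step 6: sign = +, move right. Bounds: (11/8, 3/2). Value = 23/16
The surreal number with sign expansion ++--++ is 23/16.

23/16


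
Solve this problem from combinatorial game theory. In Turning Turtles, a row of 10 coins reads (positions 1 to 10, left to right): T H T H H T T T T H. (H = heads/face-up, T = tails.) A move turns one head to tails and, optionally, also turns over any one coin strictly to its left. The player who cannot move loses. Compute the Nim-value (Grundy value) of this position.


Coins: T H T H H T T T T H
Key fact: a single head at position k behaves exactly like a Nim heap of size k (turning it to T and optionally flipping a coin at j < k corresponds to moving the heap from k to j, or to 0), and heads combine as a disjunctive sum (two heads at the same place would cancel, matching j XOR j = 0). So the Nim-value is the XOR of the 1-indexed positions of the heads.
Face-up positions (1-indexed): [2, 4, 5, 10]
XOR 0 with 2: 0 XOR 2 = 2
XOR 2 with 4: 2 XOR 4 = 6
XOR 6 with 5: 6 XOR 5 = 3
XOR 3 with 10: 3 XOR 10 = 9
Nim-value = 9

9


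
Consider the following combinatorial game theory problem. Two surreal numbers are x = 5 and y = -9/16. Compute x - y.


x = 5, y = -9/16
Converting to common denominator: 16
x = 80/16, y = -9/16
x - y = 5 - -9/16 = 89/16

89/16


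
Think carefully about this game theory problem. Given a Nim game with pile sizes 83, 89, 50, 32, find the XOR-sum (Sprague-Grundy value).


We need the XOR (exclusive or) of all pile sizes.
After XOR-ing pile 1 (size 83): 0 XOR 83 = 83
After XOR-ing pile 2 (size 89): 83 XOR 89 = 10
After XOR-ing pile 3 (size 50): 10 XOR 50 = 56
After XOR-ing pile 4 (size 32): 56 XOR 32 = 24
The Nim-value of this position is 24.

24


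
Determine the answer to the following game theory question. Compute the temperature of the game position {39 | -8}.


The game is {39 | -8}, a switch {a | b} with numbers a > b.
Cooling {a | b} by t gives {a - t | b + t}, which stops being hot when a - t = b + t, i.e. at t = (a - b)/2. So the temperature of a switch is (a - b)/2.
Temperature = (Left option - Right option) / 2
= (39 - (-8)) / 2
= 47 / 2
= 47/2

47/2


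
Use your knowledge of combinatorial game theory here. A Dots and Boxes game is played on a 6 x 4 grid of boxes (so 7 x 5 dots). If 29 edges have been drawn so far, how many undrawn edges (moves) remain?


Grid: 6 x 4 boxes, i.e. 7 rows and 5 columns of dots.
Horizontal edges: (rows + 1) * cols = 7 * 4 = 28
Vertical edges: rows * (cols + 1) = 6 * 5 = 30
Total edges: 28 + 30 = 58
Edges drawn: 29
Remaining: 58 - 29 = 29

29


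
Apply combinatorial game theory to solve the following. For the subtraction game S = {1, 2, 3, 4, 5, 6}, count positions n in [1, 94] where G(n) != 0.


Subtraction set S = {1, 2, 3, 4, 5, 6}, so G(n) = n mod 7.
G(n) = 0 when n is a multiple of 7.
Multiples of 7 in [1, 94]: 13
N-positions (nonzero Grundy) = 94 - 13 = 81

81


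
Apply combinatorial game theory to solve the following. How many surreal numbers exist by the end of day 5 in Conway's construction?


Day 0: {|} = 0 is born. Count = 1.
Day n: the number of surreal numbers born by day n is 2^(n+1) - 1.
By day 0: 2^1 - 1 = 1
By day 1: 2^2 - 1 = 3
By day 2: 2^3 - 1 = 7
By day 3: 2^4 - 1 = 15
By day 4: 2^5 - 1 = 31
By day 5: 2^6 - 1 = 63
By day 5: 63 surreal numbers.

63


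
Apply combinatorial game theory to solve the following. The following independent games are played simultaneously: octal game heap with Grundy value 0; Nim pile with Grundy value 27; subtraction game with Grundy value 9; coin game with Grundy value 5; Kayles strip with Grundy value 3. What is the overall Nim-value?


By the Sprague-Grundy theorem, the Grundy value of a sum of games is the XOR of individual Grundy values.
octal game heap: Grundy value = 0. Running XOR: 0 XOR 0 = 0
Nim pile: Grundy value = 27. Running XOR: 0 XOR 27 = 27
subtraction game: Grundy value = 9. Running XOR: 27 XOR 9 = 18
coin game: Grundy value = 5. Running XOR: 18 XOR 5 = 23
Kayles strip: Grundy value = 3. Running XOR: 23 XOR 3 = 20
The combined Grundy value is 20.

20


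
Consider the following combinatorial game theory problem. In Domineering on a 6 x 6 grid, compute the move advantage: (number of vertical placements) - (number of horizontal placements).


Board is 6 x 6 (rows x cols).
Left (vertical) placements: (rows-1) * cols = 5 * 6 = 30
Right (horizontal) placements: rows * (cols-1) = 6 * 5 = 30
Advantage = Left - Right = 30 - 30 = 0

0


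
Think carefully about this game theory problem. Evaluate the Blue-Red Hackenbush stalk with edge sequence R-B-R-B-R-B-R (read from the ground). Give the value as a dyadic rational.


Edges (from ground): R-B-R-B-R-B-R
By Berlekamp's sign-expansion rule, a Blue-Red Hackenbush stalk has the value of the surreal number whose sign sequence is the edge sequence with B -> + and R -> -.
Sign sequence: -+-+-+-
Trace the sign expansion in the surreal number tree, starting from 0:
Edge 1: R (sign -) -> bounds (-inf, 0), value = -1
Edge 2: B (sign +) -> bounds (-1, 0), value = -1/2
Edge 3: R (sign -) -> bounds (-1, -1/2), value = -3/4
Edge 4: B (sign +) -> bounds (-3/4, -1/2), value = -5/8
Edge 5: R (sign -) -> bounds (-3/4, -5/8), value = -11/16
Edge 6: B (sign +) -> bounds (-11/16, -5/8), value = -21/32
Edge 7: R (sign -) -> bounds (-11/16, -21/32), value = -43/64
Game value = -43/64

-43/64


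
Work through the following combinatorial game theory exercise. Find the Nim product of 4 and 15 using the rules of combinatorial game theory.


Nim multiplication is bilinear over XOR: (u XOR v) * w = (u*w) XOR (v*w).
So we split each operand into its bit components and XOR the pairwise Nim products.
4 = 4 (as XOR of powers of 2).
15 = 1 + 2 + 4 + 8 (as XOR of powers of 2).
Using the standard Nim-product table on single bits:
  2*2 = 3,   2*4 = 8,   2*8 = 12,
  4*4 = 6,   4*8 = 11,  8*8 = 13,
and  1*x = x (identity), k*l = l*k (commutative).
Pairwise Nim products:
  4 * 1 = 4
  4 * 2 = 8
  4 * 4 = 6
  4 * 8 = 11
XOR them: 4 XOR 8 XOR 6 XOR 11 = 1.
Result: 4 * 15 = 1 (in Nim).

1


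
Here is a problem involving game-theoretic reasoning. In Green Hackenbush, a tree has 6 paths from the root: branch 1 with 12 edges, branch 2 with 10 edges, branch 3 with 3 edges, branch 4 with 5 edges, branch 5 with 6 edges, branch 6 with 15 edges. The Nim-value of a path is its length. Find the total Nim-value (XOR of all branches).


The tree has 6 branches from the ground vertex.
In Green Hackenbush, the Nim-value of a simple path of length k is k.
Branch 1: length 12, Nim-value = 12
Branch 2: length 10, Nim-value = 10
Branch 3: length 3, Nim-value = 3
Branch 4: length 5, Nim-value = 5
Branch 5: length 6, Nim-value = 6
Branch 6: length 15, Nim-value = 15
Total Nim-value = XOR of all branch values:
0 XOR 12 = 12
12 XOR 10 = 6
6 XOR 3 = 5
5 XOR 5 = 0
0 XOR 6 = 6
6 XOR 15 = 9
Nim-value of the tree = 9

9


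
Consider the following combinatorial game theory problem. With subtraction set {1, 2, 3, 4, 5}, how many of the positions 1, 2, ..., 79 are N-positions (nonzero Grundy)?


Subtraction set S = {1, 2, 3, 4, 5}, so G(n) = n mod 6.
G(n) = 0 when n is a multiple of 6.
Multiples of 6 in [1, 79]: 13
N-positions (nonzero Grundy) = 79 - 13 = 66

66


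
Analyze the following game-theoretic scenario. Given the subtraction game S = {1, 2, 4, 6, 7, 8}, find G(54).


The subtraction set is S = {1, 2, 4, 6, 7, 8}.
G(k) = mex{ G(k - s) : s in S, s <= k }. We compute iteratively: G(0) = 0.
G(1) = mex({0}) = 1
G(2) = mex({0, 1}) = 2
G(3) = mex({1, 2}) = 0
G(4) = mex({0, 2}) = 1
G(5) = mex({0, 1}) = 2
G(6) = mex({0, 1, 2}) = 3
G(7) = mex({0, 1, 2, 3}) = 4
G(8) = mex({0, 1, 2, 3, 4}) = 5
G(9) = mex({0, 1, 2, 4, 5}) = 3
G(10) = mex({0, 1, 2, 3, 5}) = 4
G(11) = mex({0, 1, 2, 3, 4}) = 5
G(12) = mex({1, 2, 3, 4, 5}) = 0
G(13) = mex({0, 2, 3, 4, 5}) = 1
G(14) = mex({0, 1, 3, 4, 5}) = 2
G(15) = mex({1, 2, 3, 4, 5}) = 0
G(16) = mex({0, 2, 3, 4, 5}) = 1
G(17) = mex({0, 1, 3, 4, 5}) = 2
G(18) = mex({0, 1, 2, 4, 5}) = 3
G(19) = mex({0, 1, 2, 3, 5}) = 4
Observe that G(12)..G(19) = 0, 1, 2, 0, 1, 2, 3, 4 repeats G(0)..G(7) = 0, 1, 2, 0, 1, 2, 3, 4.
For k >= max(S) = 8, G(k) is determined by the previous 8 values G(k-8)..G(k-1); a window of 8 consecutive values has recurred shifted by 12, so by induction G(k + 12) = G(k) for all k >= 0: the sequence is periodic from the start with period 12.
One period: G(0..11) = 0, 1, 2, 0, 1, 2, 3, 4, 5, 3, 4, 5.
54 mod 12 = 6, so G(54) = G(6) = 3.

3


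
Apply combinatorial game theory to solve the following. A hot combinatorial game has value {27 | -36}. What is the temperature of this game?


The game is {27 | -36}, a switch {a | b} with numbers a > b.
Cooling {a | b} by t gives {a - t | b + t}, which stops being hot when a - t = b + t, i.e. at t = (a - b)/2. So the temperature of a switch is (a - b)/2.
Temperature = (Left option - Right option) / 2
= (27 - (-36)) / 2
= 63 / 2
= 63/2

63/2


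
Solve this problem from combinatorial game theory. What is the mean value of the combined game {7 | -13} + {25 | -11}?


G1 = {7 | -13}, G2 = {25 | -11}
Each is a switch {a | b} with numbers a > b; its mean value is (a + b)/2, and mean value is additive over game sums: m(G1 + G2) = m(G1) + m(G2).
Mean of G1 = (7 + (-13))/2 = -6/2 = -3
Mean of G2 = (25 + (-11))/2 = 14/2 = 7
Mean of G1 + G2 = -3 + 7 = 4

4


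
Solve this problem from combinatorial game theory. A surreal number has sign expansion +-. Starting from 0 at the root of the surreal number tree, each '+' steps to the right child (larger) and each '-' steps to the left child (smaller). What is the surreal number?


Sign expansion: +-
Rule: track bounds (lo, hi), initially (-inf, +inf). On '+', the current value becomes lo and we move to the simplest number in (value, hi): value + 1 if hi = +inf, otherwise the midpoint (value + hi)/2. On '-', the current value becomes hi and we move to value - 1 if lo = -inf, otherwise the midpoint (lo + value)/2.
Start at 0.
Step 1: sign = +, move right. Bounds: (0, +inf). Value = 1
Step 2: sign = -, move left. Bounds: (0, 1). Value = 1/2
The surreal number with sign expansion +- is 1/2.

1/2


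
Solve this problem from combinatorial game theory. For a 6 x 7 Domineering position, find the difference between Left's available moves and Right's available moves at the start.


Board is 6 x 7 (rows x cols).
Left (vertical) placements: (rows-1) * cols = 5 * 7 = 35
Right (horizontal) placements: rows * (cols-1) = 6 * 6 = 36
Advantage = Left - Right = 35 - 36 = -1

-1


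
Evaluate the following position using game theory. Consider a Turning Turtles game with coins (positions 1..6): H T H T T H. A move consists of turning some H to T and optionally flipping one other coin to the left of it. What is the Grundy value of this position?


Coins: H T H T T H
Key fact: a single head at position k behaves exactly like a Nim heap of size k (turning it to T and optionally flipping a coin at j < k corresponds to moving the heap from k to j, or to 0), and heads combine as a disjunctive sum (two heads at the same place would cancel, matching j XOR j = 0). So the Nim-value is the XOR of the 1-indexed positions of the heads.
Face-up positions (1-indexed): [1, 3, 6]
XOR 0 with 1: 0 XOR 1 = 1
XOR 1 with 3: 1 XOR 3 = 2
XOR 2 with 6: 2 XOR 6 = 4
Nim-value = 4

4


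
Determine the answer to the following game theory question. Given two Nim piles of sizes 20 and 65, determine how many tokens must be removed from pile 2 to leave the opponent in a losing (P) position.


Piles: 20 and 65
Current XOR: 20 XOR 65 = 85 (non-zero, so this is an N-position).
To make the XOR zero, we need to find a move that balances the piles.
For pile 2 (size 65): target = 65 XOR 85 = 20
We reduce pile 2 from 65 to 20.
Tokens removed: 65 - 20 = 45
Verification: 20 XOR 20 = 0

45


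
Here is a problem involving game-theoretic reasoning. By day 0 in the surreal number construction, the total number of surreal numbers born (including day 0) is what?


Day 0: {|} = 0 is born. Count = 1.
Day n: the number of surreal numbers born by day n is 2^(n+1) - 1.
By day 0: 2^1 - 1 = 1
By day 0: 1 surreal numbers.

1


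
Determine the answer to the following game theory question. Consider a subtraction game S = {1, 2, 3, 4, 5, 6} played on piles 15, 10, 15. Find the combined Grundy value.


Subtraction set: {1, 2, 3, 4, 5, 6}
For this subtraction set, G(n) = n mod 7 (period = max + 1 = 7).
Pile 1 (size 15): G(15) = 15 mod 7 = 1
Pile 2 (size 10): G(10) = 10 mod 7 = 3
Pile 3 (size 15): G(15) = 15 mod 7 = 1
Total Grundy value = XOR of all: 1 XOR 3 XOR 1 = 3

3


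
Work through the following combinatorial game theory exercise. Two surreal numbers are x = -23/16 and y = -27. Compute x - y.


x = -23/16, y = -27
Converting to common denominator: 16
x = -23/16, y = -432/16
x - y = -23/16 - -27 = 409/16

409/16


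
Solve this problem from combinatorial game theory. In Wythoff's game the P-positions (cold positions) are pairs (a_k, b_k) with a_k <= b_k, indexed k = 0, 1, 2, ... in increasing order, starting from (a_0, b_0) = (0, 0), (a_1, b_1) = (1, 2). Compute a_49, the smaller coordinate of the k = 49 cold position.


By Wythoff's theorem, a_k = floor(k * phi) and b_k = floor(k * phi^2) = a_k + k, where phi = (1 + sqrt(5))/2 is the golden ratio.
phi = (1 + sqrt(5))/2 = 1.618034
k = 49
k * phi = 49 * 1.618034 = 79.283665
a_49 = floor(k * phi) = 79

79


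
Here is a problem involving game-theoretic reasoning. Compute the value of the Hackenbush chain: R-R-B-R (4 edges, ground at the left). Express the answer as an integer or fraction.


Edges (from ground): R-R-B-R
By Berlekamp's sign-expansion rule, a Blue-Red Hackenbush stalk has the value of the surreal number whose sign sequence is the edge sequence with B -> + and R -> -.
Sign sequence: --+-
Trace the sign expansion in the surreal number tree, starting from 0:
Edge 1: R (sign -) -> bounds (-inf, 0), value = -1
Edge 2: R (sign -) -> bounds (-inf, -1), value = -2
Edge 3: B (sign +) -> bounds (-2, -1), value = -3/2
Edge 4: R (sign -) -> bounds (-2, -3/2), value = -7/4
Game value = -7/4

-7/4


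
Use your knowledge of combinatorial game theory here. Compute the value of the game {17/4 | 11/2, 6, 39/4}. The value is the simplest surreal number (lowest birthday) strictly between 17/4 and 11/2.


Left options: {17/4}, max = 17/4
Right options: {11/2, 6, 39/4}, min = 11/2
All options are numbers and max(Left) < min(Right), so by the simplicity theorem the value is the simplest (earliest-born) number strictly between 17/4 and 11/2.
The only integer strictly between 17/4 and 11/2 is 5.
No non-integer in the interval can be simpler: if x is a non-integer in the interval, then floor(x) or ceil(x) also lies in the interval (the interval contains an integer), and both are proper prefixes of x's sign expansion, i.e. born earlier. So the game value is 5.
Game value = 5

5


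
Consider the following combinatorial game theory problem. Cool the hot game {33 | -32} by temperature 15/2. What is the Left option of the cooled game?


Original game: {33 | -32} (a switch {a | b} with a > b).
Cooling by t (for t below the temperature (a - b)/2 = 65/2) taxes each move by t: {a | b} cooled by t is {a - t | b + t}.
Cooling amount: t = 15/2
Cooled Left option: 33 - 15/2 = 51/2
Cooled Right option: -32 + 15/2 = -49/2
Cooled game: {51/2 | -49/2}
Left option = 51/2

51/2


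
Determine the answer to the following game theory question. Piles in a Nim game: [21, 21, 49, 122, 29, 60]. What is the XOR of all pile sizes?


We need the XOR (exclusive or) of all pile sizes.
After XOR-ing pile 1 (size 21): 0 XOR 21 = 21
After XOR-ing pile 2 (size 21): 21 XOR 21 = 0
After XOR-ing pile 3 (size 49): 0 XOR 49 = 49
After XOR-ing pile 4 (size 122): 49 XOR 122 = 75
After XOR-ing pile 5 (size 29): 75 XOR 29 = 86
After XOR-ing pile 6 (size 60): 86 XOR 60 = 106
The Nim-value of this position is 106.

106


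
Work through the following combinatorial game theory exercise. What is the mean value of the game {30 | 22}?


Game = {30 | 22}, a switch {a | b} with numbers a > b.
Its thermograph has left wall a - t and right wall b + t, which meet at t = (a - b)/2, where both equal (a + b)/2. So the mast (mean value) is at (a + b)/2.
Mean = (30 + (22))/2 = 52/2 = 26

26


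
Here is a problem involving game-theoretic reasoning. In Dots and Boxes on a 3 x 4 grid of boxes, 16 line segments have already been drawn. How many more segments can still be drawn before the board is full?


Grid: 3 x 4 boxes, i.e. 4 rows and 5 columns of dots.
Horizontal edges: (rows + 1) * cols = 4 * 4 = 16
Vertical edges: rows * (cols + 1) = 3 * 5 = 15
Total edges: 16 + 15 = 31
Edges drawn: 16
Remaining: 31 - 16 = 15

15


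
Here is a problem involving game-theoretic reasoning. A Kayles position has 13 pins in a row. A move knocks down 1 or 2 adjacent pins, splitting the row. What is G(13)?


Kayles: a move removes 1 or 2 adjacent pins from a contiguous row.
Removing pins from a row of k leaves two independent rows (a, b) with a + b = k - 1 (one pin) or a + b = k - 2 (two pins); an end removal gives a = 0.
By Sprague-Grundy, G(k) = mex{ G(a) XOR G(b) } over all these splits. G(0) = 0.
G(1): splits (0,0):0^0=0 -> mex({0}) = 1
G(2): splits (0,1):0^1=1 (0,0):0^0=0 -> mex({0, 1}) = 2
G(3): splits (0,2):0^2=2 (1,1):1^1=0 (0,1):0^1=1 -> mex({0, 1, 2}) = 3
G(4): splits (0,3):0^3=3 (1,2):1^2=3 (0,2):0^2=2 (1,1):1^1=0 -> mex({0, 2, 3}) = 1
G(5): splits (0,4):0^1=1 (1,3):1^3=2 (2,2):2^2=0 (0,3):0^3=3 (1,2):1^2=3 -> mex({0, 1, 2, 3}) = 4
G(6) = mex({0, 1, 2, 4}) = 3
G(7) = mex({0, 1, 3, 4, 5}) = 2
G(8) = mex({0, 2, 3, 5, 6}) = 1
G(9) = mex({0, 1, 2, 3, 6, 7}) = 4
G(10) = mex({0, 1, 3, 4, 5, 7}) = 2
G(11) = mex({0, 1, 2, 3, 4, 5}) = 6
G(12) = mex({0, 1, 2, 3, 5, 6, 7}) = 4
G(13) = mex({0, 2, 3, 4, 6, 7}) = 1
Therefore G(13) = 1.

1


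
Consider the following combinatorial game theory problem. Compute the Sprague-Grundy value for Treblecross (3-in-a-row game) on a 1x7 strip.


Treblecross: place X on empty cells; 3-in-a-row wins.
Playing within two cells of an existing X lets the opponent win at once, so sensible play treats the cells i-2..i+2 around each X as dead. The player left with no safe cell loses, so this is a normal-play take-away game on strips of safe cells.
Placing X at cell i (0-indexed) of a strip of k safe cells leaves independent strips of sizes max(0, i-2) and max(0, k-i-3). Hence G(k) = mex{ G(max(0,i-2)) XOR G(max(0,k-i-3)) : 0 <= i < k }, with G(0) = 0.
G(1): splits (0,0):0^0=0 -> mex({0}) = 1
G(2): splits (0,0):0^0=0 -> mex({0}) = 1
G(3): splits (0,0):0^0=0 -> mex({0}) = 1
G(4): splits (0,1):0^1=1 (0,0):0^0=0 -> mex({0, 1}) = 2
G(5): splits (0,2):0^1=1 (0,1):0^1=1 (0,0):0^0=0 -> mex({0, 1}) = 2
G(6) = mex({1}) = 0
G(7) = mex({0, 1, 2}) = 3
Therefore G(7) = 3.

3


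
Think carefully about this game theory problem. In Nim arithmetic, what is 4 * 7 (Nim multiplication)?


Nim multiplication is bilinear over XOR: (u XOR v) * w = (u*w) XOR (v*w).
So we split each operand into its bit components and XOR the pairwise Nim products.
4 = 4 (as XOR of powers of 2).
7 = 1 + 2 + 4 (as XOR of powers of 2).
Using the standard Nim-product table on single bits:
  2*2 = 3,   2*4 = 8,   2*8 = 12,
  4*4 = 6,   4*8 = 11,  8*8 = 13,
and  1*x = x (identity), k*l = l*k (commutative).
Pairwise Nim products:
  4 * 1 = 4
  4 * 2 = 8
  4 * 4 = 6
XOR them: 4 XOR 8 XOR 6 = 10.
Result: 4 * 7 = 10 (in Nim).

10


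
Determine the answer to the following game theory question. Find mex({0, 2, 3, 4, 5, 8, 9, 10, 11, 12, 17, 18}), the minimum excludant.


Set = {0, 2, 3, 4, 5, 8, 9, 10, 11, 12, 17, 18}
0 is in the set.
1 is NOT in the set. This is the mex.
mex = 1

1


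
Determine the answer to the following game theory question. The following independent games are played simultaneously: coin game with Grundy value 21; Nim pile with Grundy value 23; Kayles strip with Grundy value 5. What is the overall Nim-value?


By the Sprague-Grundy theorem, the Grundy value of a sum of games is the XOR of individual Grundy values.
coin game: Grundy value = 21. Running XOR: 0 XOR 21 = 21
Nim pile: Grundy value = 23. Running XOR: 21 XOR 23 = 2
Kayles strip: Grundy value = 5. Running XOR: 2 XOR 5 = 7
The combined Grundy value is 7.

7


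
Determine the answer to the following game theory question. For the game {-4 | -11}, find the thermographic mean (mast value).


Game = {-4 | -11}, a switch {a | b} with numbers a > b.
Its thermograph has left wall a - t and right wall b + t, which meet at t = (a - b)/2, where both equal (a + b)/2. So the mast (mean value) is at (a + b)/2.
Mean = (-4 + (-11))/2 = -15/2 = -15/2

-15/2


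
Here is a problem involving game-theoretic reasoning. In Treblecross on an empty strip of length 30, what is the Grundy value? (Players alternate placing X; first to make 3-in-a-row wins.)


Treblecross: place X on empty cells; 3-in-a-row wins.
Playing within two cells of an existing X lets the opponent win at once, so sensible play treats the cells i-2..i+2 around each X as dead. The player left with no safe cell loses, so this is a normal-play take-away game on strips of safe cells.
Placing X at cell i (0-indexed) of a strip of k safe cells leaves independent strips of sizes max(0, i-2) and max(0, k-i-3). Hence G(k) = mex{ G(max(0,i-2)) XOR G(max(0,k-i-3)) : 0 <= i < k }, with G(0) = 0.
G(1): splits (0,0):0^0=0 -> mex({0}) = 1
G(2): splits (0,0):0^0=0 -> mex({0}) = 1
G(3): splits (0,0):0^0=0 -> mex({0}) = 1
G(4): splits (0,1):0^1=1 (0,0):0^0=0 -> mex({0, 1}) = 2
G(5): splits (0,2):0^1=1 (0,1):0^1=1 (0,0):0^0=0 -> mex({0, 1}) = 2
G(6) = mex({1}) = 0
G(7) = mex({0, 1, 2}) = 3
G(8) = mex({0, 1, 2}) = 3
G(9) = mex({0, 2}) = 1
G(10) = mex({0, 2, 3}) = 1
G(11) = mex({0, 3}) = 1
G(12) = mex({1, 3}) = 0
G(13) = mex({0, 1, 2, 3}) = 4
G(14) = mex({0, 1, 2}) = 3
G(15) = mex({0, 1, 2}) = 3
G(16) = mex({0, 1, 2, 4}) = 3
G(17) = mex({0, 1, 3, 4}) = 2
G(18) = mex({0, 1, 3, 4}) = 2
G(19) = mex({0, 1, 3, 5}) = 2
G(20) = mex({0, 1, 2, 3, 5}) = 4
G(21) = mex({0, 1, 2, 3, 5}) = 4
G(22) = mex({1, 2, 6}) = 0
G(23) = mex({0, 1, 2, 3, 4, 6}) = 5
G(24) = mex({0, 1, 2, 3, 4}) = 5
G(25) = mex({0, 1, 3, 4, 7}) = 2
G(26) = mex({0, 1, 3, 4, 5, 7}) = 2
G(27) = mex({0, 1, 3, 5}) = 2
G(28) = mex({0, 1, 2, 5}) = 3
G(29) = mex({0, 1, 2, 4, 5, 6}) = 3
G(30) = mex({1, 2, 4, 6}) = 0
Therefore G(30) = 0.

0


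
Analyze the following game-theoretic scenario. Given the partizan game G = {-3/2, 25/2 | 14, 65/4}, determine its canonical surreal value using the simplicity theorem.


Left options: {-3/2, 25/2}, max = 25/2
Right options: {14, 65/4}, min = 14
All options are numbers and max(Left) < min(Right), so by the simplicity theorem the value is the simplest (earliest-born) number strictly between 25/2 and 14.
The only integer strictly between 25/2 and 14 is 13.
No non-integer in the interval can be simpler: if x is a non-integer in the interval, then floor(x) or ceil(x) also lies in the interval (the interval contains an integer), and both are proper prefixes of x's sign expansion, i.e. born earlier. So the game value is 13.
Game value = 13

13
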